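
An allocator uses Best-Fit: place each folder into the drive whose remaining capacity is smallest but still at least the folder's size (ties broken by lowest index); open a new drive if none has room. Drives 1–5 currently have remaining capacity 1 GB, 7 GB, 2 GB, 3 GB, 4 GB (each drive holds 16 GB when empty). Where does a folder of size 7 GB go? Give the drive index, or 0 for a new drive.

2

Drives with room: drive 2 (7 GB).
Tightest fit is drive 2 with 7 GB free.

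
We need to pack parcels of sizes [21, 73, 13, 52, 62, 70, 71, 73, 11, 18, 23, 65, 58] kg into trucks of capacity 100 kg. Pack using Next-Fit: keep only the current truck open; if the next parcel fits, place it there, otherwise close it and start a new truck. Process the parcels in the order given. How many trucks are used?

21 kg → truck 1 (remaining 79 kg)
73 kg → truck 1 (remaining 6 kg)
13 kg → truck 2 (remaining 87 kg)
52 kg → truck 2 (remaining 35 kg)
62 kg → truck 3 (remaining 38 kg)
70 kg → truck 4 (remaining 30 kg)
71 kg → truck 5 (remaining 29 kg)
73 kg → truck 6 (remaining 27 kg)
11 kg → truck 6 (remaining 16 kg)
18 kg → truck 7 (remaining 82 kg)
23 kg → truck 7 (remaining 59 kg)
65 kg → truck 8 (remaining 35 kg)
58 kg → truck 9 (remaining 42 kg)

9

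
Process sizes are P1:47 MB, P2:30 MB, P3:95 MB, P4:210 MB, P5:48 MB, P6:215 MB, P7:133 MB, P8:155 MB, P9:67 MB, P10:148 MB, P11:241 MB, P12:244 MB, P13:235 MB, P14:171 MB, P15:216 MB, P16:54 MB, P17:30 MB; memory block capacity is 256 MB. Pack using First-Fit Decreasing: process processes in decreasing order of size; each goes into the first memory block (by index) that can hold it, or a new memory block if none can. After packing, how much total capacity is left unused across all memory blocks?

Sorted descending: 244, 241, 235, 216, 215, 210, 171, 155, 148, 133, 95, 67, 54, 48, 47, 30, 30.
memory block 1: place 244 MB, 12 MB left
memory block 2: place 241 MB, 15 MB left
memory block 3: place 235 MB, 21 MB left
memory block 4: place 216 MB, 40 MB left
memory block 5: place 215 MB, 41 MB left
memory block 6: place 210 MB, 46 MB left
memory block 7: place 171 MB, 85 MB left
memory block 8: place 155 MB, 101 MB left
memory block 9: place 148 MB, 108 MB left
memory block 10: place 133 MB, 123 MB left
memory block 8: place 95 MB, 6 MB left
memory block 7: place 67 MB, 18 MB left
memory block 9: place 54 MB, 54 MB left
memory block 9: place 48 MB, 6 MB left
memory block 10: place 47 MB, 76 MB left
memory block 4: place 30 MB, 10 MB left
memory block 5: place 30 MB, 11 MB left
10 memory blocks × 256 MB = 2560 MB; used 2339 MB; unused 221 MB.

221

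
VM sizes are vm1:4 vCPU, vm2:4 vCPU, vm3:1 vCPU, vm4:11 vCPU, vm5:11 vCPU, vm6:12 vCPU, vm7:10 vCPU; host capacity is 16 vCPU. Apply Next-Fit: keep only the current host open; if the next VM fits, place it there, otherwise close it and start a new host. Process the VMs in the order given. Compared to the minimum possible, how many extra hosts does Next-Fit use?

Next-Fit: [4,4,1] [11] [11] [12] [10] → 5 hosts.
Total size 53 vCPU; any packing needs at least ⌈53/16⌉ = 4 hosts.
An optimal packing achieves that bound: [12,4] [11,4,1] [11] [10] → 4 hosts.
Excess: 5 − 4 = 1.

1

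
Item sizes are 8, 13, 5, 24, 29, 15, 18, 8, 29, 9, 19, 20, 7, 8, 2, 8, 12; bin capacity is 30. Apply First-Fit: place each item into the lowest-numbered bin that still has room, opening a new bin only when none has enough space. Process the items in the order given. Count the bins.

Put 8 in bin 1; 22 remain.
Put 13 in bin 1; 9 remain.
Put 5 in bin 1; 4 remain.
Put 24 in bin 2; 6 remain.
Put 29 in bin 3; 1 remain.
Put 15 in bin 4; 15 remain.
Put 18 in bin 5; 12 remain.
Put 8 in bin 4; 7 remain.
Put 29 in bin 6; 1 remain.
Put 9 in bin 5; 3 remain.
Put 19 in bin 7; 11 remain.
Put 20 in bin 8; 10 remain.
Put 7 in bin 4; 0 remain.
Put 8 in bin 7; 3 remain.
Put 2 in bin 1; 2 remain.
Put 8 in bin 8; 2 remain.
Put 12 in bin 9; 18 remain.

9 bins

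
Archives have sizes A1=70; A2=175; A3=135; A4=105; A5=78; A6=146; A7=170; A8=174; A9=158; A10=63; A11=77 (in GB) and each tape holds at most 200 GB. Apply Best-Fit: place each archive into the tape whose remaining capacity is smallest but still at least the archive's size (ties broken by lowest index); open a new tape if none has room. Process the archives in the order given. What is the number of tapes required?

Put A1 (70 GB) in tape 1; 130 GB remain.
Put A2 (175 GB) in tape 2; 25 GB remain.
Put A3 (135 GB) in tape 3; 65 GB remain.
Put A4 (105 GB) in tape 1; 25 GB remain.
Put A5 (78 GB) in tape 4; 122 GB remain.
Put A6 (146 GB) in tape 5; 54 GB remain.
Put A7 (170 GB) in tape 6; 30 GB remain.
Put A8 (174 GB) in tape 7; 26 GB remain.
Put A9 (158 GB) in tape 8; 42 GB remain.
Put A10 (63 GB) in tape 3; 2 GB remain.
Put A11 (77 GB) in tape 4; 45 GB remain.

8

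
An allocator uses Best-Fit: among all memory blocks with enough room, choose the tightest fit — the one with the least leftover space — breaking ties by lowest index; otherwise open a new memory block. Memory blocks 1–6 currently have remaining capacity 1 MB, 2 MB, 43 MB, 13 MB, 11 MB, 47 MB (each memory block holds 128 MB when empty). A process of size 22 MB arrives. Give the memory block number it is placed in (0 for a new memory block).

Memory blocks with room: memory block 3 (43 MB), memory block 6 (47 MB).
Tightest fit is memory block 3 with 43 MB free.

3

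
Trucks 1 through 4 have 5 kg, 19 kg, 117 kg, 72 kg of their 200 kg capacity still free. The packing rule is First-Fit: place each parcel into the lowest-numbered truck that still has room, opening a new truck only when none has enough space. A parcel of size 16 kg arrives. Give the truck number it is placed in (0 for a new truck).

2

Trucks with room: truck 2 (19 kg), truck 3 (117 kg), truck 4 (72 kg).
The first with room is truck 2.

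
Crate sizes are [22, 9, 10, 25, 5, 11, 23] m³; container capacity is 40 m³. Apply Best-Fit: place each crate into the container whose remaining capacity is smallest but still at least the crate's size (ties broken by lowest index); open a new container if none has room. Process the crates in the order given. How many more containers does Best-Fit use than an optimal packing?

Best-Fit: [22,9] [10,25,5] [11,23] → 3 containers.
Total size 105 m³; any packing needs at least ⌈105/40⌉ = 3 containers.
So 3 is already optimal.

0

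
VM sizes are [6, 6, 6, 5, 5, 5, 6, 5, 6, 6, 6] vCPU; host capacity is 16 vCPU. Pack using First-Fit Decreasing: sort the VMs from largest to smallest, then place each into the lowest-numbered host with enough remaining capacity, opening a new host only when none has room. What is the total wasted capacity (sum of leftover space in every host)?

18

Sorted descending: 6, 6, 6, 6, 6, 6, 6, 5, 5, 5, 5.
host 1: place 6 vCPU, 10 vCPU left
host 1: place 6 vCPU, 4 vCPU left
host 2: place 6 vCPU, 10 vCPU left
host 2: place 6 vCPU, 4 vCPU left
host 3: place 6 vCPU, 10 vCPU left
host 3: place 6 vCPU, 4 vCPU left
host 4: place 6 vCPU, 10 vCPU left
host 4: place 5 vCPU, 5 vCPU left
host 4: place 5 vCPU, 0 vCPU left
host 5: place 5 vCPU, 11 vCPU left
host 5: place 5 vCPU, 6 vCPU left
5 hosts × 16 vCPU = 80 vCPU; used 62 vCPU; unused 18 vCPU.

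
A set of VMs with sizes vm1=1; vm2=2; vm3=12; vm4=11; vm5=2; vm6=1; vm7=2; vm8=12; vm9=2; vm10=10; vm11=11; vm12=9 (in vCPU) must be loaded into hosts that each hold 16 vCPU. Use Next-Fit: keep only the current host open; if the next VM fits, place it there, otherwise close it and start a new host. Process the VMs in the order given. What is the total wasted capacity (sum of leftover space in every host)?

host 1: place vm1 (1 vCPU), 15 vCPU left
host 1: place vm2 (2 vCPU), 13 vCPU left
host 1: place vm3 (12 vCPU), 1 vCPU left
host 2: place vm4 (11 vCPU), 5 vCPU left
host 2: place vm5 (2 vCPU), 3 vCPU left
host 2: place vm6 (1 vCPU), 2 vCPU left
host 2: place vm7 (2 vCPU), 0 vCPU left
host 3: place vm8 (12 vCPU), 4 vCPU left
host 3: place vm9 (2 vCPU), 2 vCPU left
host 4: place vm10 (10 vCPU), 6 vCPU left
host 5: place vm11 (11 vCPU), 5 vCPU left
host 6: place vm12 (9 vCPU), 7 vCPU left
6 hosts × 16 vCPU = 96 vCPU; used 75 vCPU; unused 21 vCPU.

21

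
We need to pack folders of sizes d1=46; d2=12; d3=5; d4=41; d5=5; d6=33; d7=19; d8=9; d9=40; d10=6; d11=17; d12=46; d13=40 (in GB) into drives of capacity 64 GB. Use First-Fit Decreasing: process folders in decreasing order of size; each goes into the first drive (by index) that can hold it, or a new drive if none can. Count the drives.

6

Sorted descending: 46, 46, 41, 40, 40, 33, 19, 17, 12, 9, 6, 5, 5.
46 GB → drive 1 (remaining 18 GB)
46 GB → drive 2 (remaining 18 GB)
41 GB → drive 3 (remaining 23 GB)
40 GB → drive 4 (remaining 24 GB)
40 GB → drive 5 (remaining 24 GB)
33 GB → drive 6 (remaining 31 GB)
19 GB → drive 3 (remaining 4 GB)
17 GB → drive 1 (remaining 1 GB)
12 GB → drive 2 (remaining 6 GB)
9 GB → drive 4 (remaining 15 GB)
6 GB → drive 2 (remaining 0 GB)
5 GB → drive 4 (remaining 10 GB)
5 GB → drive 4 (remaining 5 GB)
Final drives: [46,17] [46,12,6] [41,19] [40,9,5,5] [40] [33].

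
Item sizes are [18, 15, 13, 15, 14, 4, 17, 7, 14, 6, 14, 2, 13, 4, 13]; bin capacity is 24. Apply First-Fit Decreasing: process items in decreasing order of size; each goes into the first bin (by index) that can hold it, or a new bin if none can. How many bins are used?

10

Sorted descending: 18, 17, 15, 15, 14, 14, 14, 13, 13, 13, 7, 6, 4, 4, 2.
18 → bin 1 (remaining 6)
17 → bin 2 (remaining 7)
15 → bin 3 (remaining 9)
15 → bin 4 (remaining 9)
14 → bin 5 (remaining 10)
14 → bin 6 (remaining 10)
14 → bin 7 (remaining 10)
13 → bin 8 (remaining 11)
13 → bin 9 (remaining 11)
13 → bin 10 (remaining 11)
7 → bin 2 (remaining 0)
6 → bin 1 (remaining 0)
4 → bin 3 (remaining 5)
4 → bin 3 (remaining 1)
2 → bin 4 (remaining 7)
Final bins: [18,6] [17,7] [15,4,4] [15,2] [14] [14] [14] [13] [13] [13].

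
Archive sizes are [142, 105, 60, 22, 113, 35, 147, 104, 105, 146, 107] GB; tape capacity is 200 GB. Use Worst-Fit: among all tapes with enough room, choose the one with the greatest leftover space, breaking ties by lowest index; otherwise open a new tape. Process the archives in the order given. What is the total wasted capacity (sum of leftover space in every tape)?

142 GB → tape 1 (remaining 58 GB)
105 GB → tape 2 (remaining 95 GB)
60 GB → tape 2 (remaining 35 GB)
22 GB → tape 1 (remaining 36 GB)
113 GB → tape 3 (remaining 87 GB)
35 GB → tape 3 (remaining 52 GB)
147 GB → tape 4 (remaining 53 GB)
104 GB → tape 5 (remaining 96 GB)
105 GB → tape 6 (remaining 95 GB)
146 GB → tape 7 (remaining 54 GB)
107 GB → tape 8 (remaining 93 GB)
8 tapes × 200 GB = 1600 GB; used 1086 GB; unused 514 GB.

514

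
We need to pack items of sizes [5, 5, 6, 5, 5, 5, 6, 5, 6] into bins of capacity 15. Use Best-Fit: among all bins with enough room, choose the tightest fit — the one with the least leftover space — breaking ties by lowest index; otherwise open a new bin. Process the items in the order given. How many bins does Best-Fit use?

Put 5 in bin 1; 10 remain.
Put 5 in bin 1; 5 remain.
Put 6 in bin 2; 9 remain.
Put 5 in bin 1; 0 remain.
Put 5 in bin 2; 4 remain.
Put 5 in bin 3; 10 remain.
Put 6 in bin 3; 4 remain.
Put 5 in bin 4; 10 remain.
Put 6 in bin 4; 4 remain.
Final bins: [5,5,5] [6,5] [5,6] [5,6].

4 bins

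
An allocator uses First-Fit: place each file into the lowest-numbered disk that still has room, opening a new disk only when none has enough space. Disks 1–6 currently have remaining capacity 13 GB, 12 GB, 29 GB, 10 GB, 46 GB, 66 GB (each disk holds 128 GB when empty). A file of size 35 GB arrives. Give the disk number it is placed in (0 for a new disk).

5

Disks with room: disk 5 (46 GB), disk 6 (66 GB).
The first with room is disk 5.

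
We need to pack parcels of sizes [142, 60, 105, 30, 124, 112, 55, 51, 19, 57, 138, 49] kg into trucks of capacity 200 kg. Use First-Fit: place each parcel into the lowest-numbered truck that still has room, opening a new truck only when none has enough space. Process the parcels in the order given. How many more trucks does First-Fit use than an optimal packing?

First-Fit: [142,30,19] [60,105] [124,55] [112,51] [57,138] [49] → 6 trucks.
Total size 942 kg; any packing needs at least ⌈942/200⌉ = 5 trucks.
An optimal packing achieves that bound: [142,57] [138,60] [124,55,19] [112,51,30] [105,49] → 5 trucks.
Excess: 6 − 5 = 1.

1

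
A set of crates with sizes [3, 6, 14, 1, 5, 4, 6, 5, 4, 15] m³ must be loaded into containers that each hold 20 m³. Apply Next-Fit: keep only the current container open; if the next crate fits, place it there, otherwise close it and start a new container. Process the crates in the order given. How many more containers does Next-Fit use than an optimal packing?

Next-Fit: [3,6] [14,1,5] [4,6,5,4] [15] → 4 containers.
Total size 63 m³; any packing needs at least ⌈63/20⌉ = 4 containers.
So 4 is already optimal.

0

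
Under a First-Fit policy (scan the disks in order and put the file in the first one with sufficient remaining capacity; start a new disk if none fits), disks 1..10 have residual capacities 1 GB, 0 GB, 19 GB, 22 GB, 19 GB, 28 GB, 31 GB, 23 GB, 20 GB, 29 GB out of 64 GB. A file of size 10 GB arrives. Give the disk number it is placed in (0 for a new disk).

3

Disks with room: disk 3 (19 GB), disk 4 (22 GB), disk 5 (19 GB), disk 6 (28 GB), disk 7 (31 GB), disk 8 (23 GB), disk 9 (20 GB), disk 10 (29 GB).
The first with room is disk 3.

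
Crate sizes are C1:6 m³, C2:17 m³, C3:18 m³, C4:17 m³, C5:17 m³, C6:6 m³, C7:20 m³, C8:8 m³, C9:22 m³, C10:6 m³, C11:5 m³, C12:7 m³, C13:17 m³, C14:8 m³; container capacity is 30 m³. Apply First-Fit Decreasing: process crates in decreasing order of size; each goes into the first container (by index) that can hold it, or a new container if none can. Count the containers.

7

Sorted descending: 22, 20, 18, 17, 17, 17, 17, 8, 8, 7, 6, 6, 6, 5.
container 1: place 22 m³, 8 m³ left
container 2: place 20 m³, 10 m³ left
container 3: place 18 m³, 12 m³ left
container 4: place 17 m³, 13 m³ left
container 5: place 17 m³, 13 m³ left
container 6: place 17 m³, 13 m³ left
container 7: place 17 m³, 13 m³ left
container 1: place 8 m³, 0 m³ left
container 2: place 8 m³, 2 m³ left
container 3: place 7 m³, 5 m³ left
container 4: place 6 m³, 7 m³ left
container 4: place 6 m³, 1 m³ left
container 5: place 6 m³, 7 m³ left
container 3: place 5 m³, 0 m³ left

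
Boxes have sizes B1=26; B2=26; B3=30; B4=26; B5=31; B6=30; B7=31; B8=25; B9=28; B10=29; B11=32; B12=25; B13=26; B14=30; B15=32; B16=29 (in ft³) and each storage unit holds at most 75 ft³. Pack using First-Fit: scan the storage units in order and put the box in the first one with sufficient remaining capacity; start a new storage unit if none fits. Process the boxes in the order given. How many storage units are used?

8

Put B1 (26 ft³) in storage unit 1; 49 ft³ remain.
Put B2 (26 ft³) in storage unit 1; 23 ft³ remain.
Put B3 (30 ft³) in storage unit 2; 45 ft³ remain.
Put B4 (26 ft³) in storage unit 2; 19 ft³ remain.
Put B5 (31 ft³) in storage unit 3; 44 ft³ remain.
Put B6 (30 ft³) in storage unit 3; 14 ft³ remain.
Put B7 (31 ft³) in storage unit 4; 44 ft³ remain.
Put B8 (25 ft³) in storage unit 4; 19 ft³ remain.
Put B9 (28 ft³) in storage unit 5; 47 ft³ remain.
Put B10 (29 ft³) in storage unit 5; 18 ft³ remain.
Put B11 (32 ft³) in storage unit 6; 43 ft³ remain.
Put B12 (25 ft³) in storage unit 6; 18 ft³ remain.
Put B13 (26 ft³) in storage unit 7; 49 ft³ remain.
Put B14 (30 ft³) in storage unit 7; 19 ft³ remain.
Put B15 (32 ft³) in storage unit 8; 43 ft³ remain.
Put B16 (29 ft³) in storage unit 8; 14 ft³ remain.
Final storage units: [26,26] [30,26] [31,30] [31,25] [28,29] [32,25] [26,30] [32,29].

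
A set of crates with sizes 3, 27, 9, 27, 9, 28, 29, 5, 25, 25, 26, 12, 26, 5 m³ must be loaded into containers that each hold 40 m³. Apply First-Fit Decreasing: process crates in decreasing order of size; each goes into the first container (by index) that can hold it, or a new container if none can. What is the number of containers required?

Sorted descending: 29, 28, 27, 27, 26, 26, 25, 25, 12, 9, 9, 5, 5, 3.
29 m³ → container 1 (remaining 11 m³)
28 m³ → container 2 (remaining 12 m³)
27 m³ → container 3 (remaining 13 m³)
27 m³ → container 4 (remaining 13 m³)
26 m³ → container 5 (remaining 14 m³)
26 m³ → container 6 (remaining 14 m³)
25 m³ → container 7 (remaining 15 m³)
25 m³ → container 8 (remaining 15 m³)
12 m³ → container 2 (remaining 0 m³)
9 m³ → container 1 (remaining 2 m³)
9 m³ → container 3 (remaining 4 m³)
5 m³ → container 4 (remaining 8 m³)
5 m³ → container 4 (remaining 3 m³)
3 m³ → container 3 (remaining 1 m³)

8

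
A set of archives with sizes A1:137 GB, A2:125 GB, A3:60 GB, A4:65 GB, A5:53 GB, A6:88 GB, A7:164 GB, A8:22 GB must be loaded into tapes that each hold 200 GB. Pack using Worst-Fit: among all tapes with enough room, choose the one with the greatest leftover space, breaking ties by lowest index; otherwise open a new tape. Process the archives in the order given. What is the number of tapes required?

5 tapes

tape 1: place A1 (137 GB), 63 GB left
tape 2: place A2 (125 GB), 75 GB left
tape 2: place A3 (60 GB), 15 GB left
tape 3: place A4 (65 GB), 135 GB left
tape 3: place A5 (53 GB), 82 GB left
tape 4: place A6 (88 GB), 112 GB left
tape 5: place A7 (164 GB), 36 GB left
tape 4: place A8 (22 GB), 90 GB left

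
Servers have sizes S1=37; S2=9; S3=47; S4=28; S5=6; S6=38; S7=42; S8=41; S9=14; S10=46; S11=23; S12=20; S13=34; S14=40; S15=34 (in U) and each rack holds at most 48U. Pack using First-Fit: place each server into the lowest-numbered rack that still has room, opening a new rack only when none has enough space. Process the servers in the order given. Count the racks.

Put S1 (37U) in rack 1; 11U remain.
Put S2 (9U) in rack 1; 2U remain.
Put S3 (47U) in rack 2; 1U remain.
Put S4 (28U) in rack 3; 20U remain.
Put S5 (6U) in rack 3; 14U remain.
Put S6 (38U) in rack 4; 10U remain.
Put S7 (42U) in rack 5; 6U remain.
Put S8 (41U) in rack 6; 7U remain.
Put S9 (14U) in rack 3; 0U remain.
Put S10 (46U) in rack 7; 2U remain.
Put S11 (23U) in rack 8; 25U remain.
Put S12 (20U) in rack 8; 5U remain.
Put S13 (34U) in rack 9; 14U remain.
Put S14 (40U) in rack 10; 8U remain.
Put S15 (34U) in rack 11; 14U remain.
Final racks: [37,9] [47] [28,6,14] [38] [42] [41] [46] [23,20] [34] [40] [34].

11 racks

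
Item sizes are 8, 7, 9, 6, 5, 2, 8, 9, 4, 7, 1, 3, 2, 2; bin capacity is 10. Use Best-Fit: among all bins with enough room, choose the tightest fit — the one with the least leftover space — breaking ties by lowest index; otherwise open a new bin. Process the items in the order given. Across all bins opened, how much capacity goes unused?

7

bin 1: place 8, 2 left
bin 2: place 7, 3 left
bin 3: place 9, 1 left
bin 4: place 6, 4 left
bin 5: place 5, 5 left
bin 1: place 2, 0 left
bin 6: place 8, 2 left
bin 7: place 9, 1 left
bin 4: place 4, 0 left
bin 8: place 7, 3 left
bin 3: place 1, 0 left
bin 2: place 3, 0 left
bin 6: place 2, 0 left
bin 8: place 2, 1 left
8 bins × 10 = 80; used 73; unused 7.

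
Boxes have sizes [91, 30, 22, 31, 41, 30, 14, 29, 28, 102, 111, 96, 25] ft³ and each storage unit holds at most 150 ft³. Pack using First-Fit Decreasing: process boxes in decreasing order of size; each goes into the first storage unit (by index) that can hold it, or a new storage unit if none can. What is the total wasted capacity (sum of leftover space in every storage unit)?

Sorted descending: 111, 102, 96, 91, 41, 31, 30, 30, 29, 28, 25, 22, 14.
Put 111 ft³ in storage unit 1; 39 ft³ remain.
Put 102 ft³ in storage unit 2; 48 ft³ remain.
Put 96 ft³ in storage unit 3; 54 ft³ remain.
Put 91 ft³ in storage unit 4; 59 ft³ remain.
Put 41 ft³ in storage unit 2; 7 ft³ remain.
Put 31 ft³ in storage unit 1; 8 ft³ remain.
Put 30 ft³ in storage unit 3; 24 ft³ remain.
Put 30 ft³ in storage unit 4; 29 ft³ remain.
Put 29 ft³ in storage unit 4; 0 ft³ remain.
Put 28 ft³ in storage unit 5; 122 ft³ remain.
Put 25 ft³ in storage unit 5; 97 ft³ remain.
Put 22 ft³ in storage unit 3; 2 ft³ remain.
Put 14 ft³ in storage unit 5; 83 ft³ remain.
5 storage units × 150 ft³ = 750 ft³; used 650 ft³; unused 100 ft³.

100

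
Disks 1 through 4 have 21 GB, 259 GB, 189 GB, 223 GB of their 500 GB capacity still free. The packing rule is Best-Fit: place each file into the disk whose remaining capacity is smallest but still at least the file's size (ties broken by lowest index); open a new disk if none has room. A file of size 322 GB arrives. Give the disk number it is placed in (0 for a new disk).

0

No disk has ≥ 322 GB free, so a new disk is opened.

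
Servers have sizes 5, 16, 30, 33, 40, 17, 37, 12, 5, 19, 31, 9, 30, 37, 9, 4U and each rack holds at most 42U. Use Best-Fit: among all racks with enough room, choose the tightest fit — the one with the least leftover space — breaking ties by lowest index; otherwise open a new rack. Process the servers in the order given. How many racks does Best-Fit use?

5U → rack 1 (remaining 37U)
16U → rack 1 (remaining 21U)
30U → rack 2 (remaining 12U)
33U → rack 3 (remaining 9U)
40U → rack 4 (remaining 2U)
17U → rack 1 (remaining 4U)
37U → rack 5 (remaining 5U)
12U → rack 2 (remaining 0U)
5U → rack 5 (remaining 0U)
19U → rack 6 (remaining 23U)
31U → rack 7 (remaining 11U)
9U → rack 3 (remaining 0U)
30U → rack 8 (remaining 12U)
37U → rack 9 (remaining 5U)
9U → rack 7 (remaining 2U)
4U → rack 1 (remaining 0U)
Final racks: [5,16,17,4] [30,12] [33,9] [40] [37,5] [19] [31,9] [30] [37].

9 racks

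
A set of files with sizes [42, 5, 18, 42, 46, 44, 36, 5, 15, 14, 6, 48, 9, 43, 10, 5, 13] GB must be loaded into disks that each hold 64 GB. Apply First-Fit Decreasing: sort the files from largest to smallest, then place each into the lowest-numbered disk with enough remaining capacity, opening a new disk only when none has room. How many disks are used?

7 disks

Sorted descending: 48, 46, 44, 43, 42, 42, 36, 18, 15, 14, 13, 10, 9, 6, 5, 5, 5.
48 GB → disk 1 (remaining 16 GB)
46 GB → disk 2 (remaining 18 GB)
44 GB → disk 3 (remaining 20 GB)
43 GB → disk 4 (remaining 21 GB)
42 GB → disk 5 (remaining 22 GB)
42 GB → disk 6 (remaining 22 GB)
36 GB → disk 7 (remaining 28 GB)
18 GB → disk 2 (remaining 0 GB)
15 GB → disk 1 (remaining 1 GB)
14 GB → disk 3 (remaining 6 GB)
13 GB → disk 4 (remaining 8 GB)
10 GB → disk 5 (remaining 12 GB)
9 GB → disk 5 (remaining 3 GB)
6 GB → disk 3 (remaining 0 GB)
5 GB → disk 4 (remaining 3 GB)
5 GB → disk 6 (remaining 17 GB)
5 GB → disk 6 (remaining 12 GB)
Final disks: [48,15] [46,18] [44,14,6] [43,13,5] [42,10,9] [42,5,5] [36].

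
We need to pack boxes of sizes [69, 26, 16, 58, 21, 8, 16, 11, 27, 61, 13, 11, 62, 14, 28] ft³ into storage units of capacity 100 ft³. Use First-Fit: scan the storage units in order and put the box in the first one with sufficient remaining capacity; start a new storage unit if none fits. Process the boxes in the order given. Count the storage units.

5 storage units

Put 69 ft³ in storage unit 1; 31 ft³ remain.
Put 26 ft³ in storage unit 1; 5 ft³ remain.
Put 16 ft³ in storage unit 2; 84 ft³ remain.
Put 58 ft³ in storage unit 2; 26 ft³ remain.
Put 21 ft³ in storage unit 2; 5 ft³ remain.
Put 8 ft³ in storage unit 3; 92 ft³ remain.
Put 16 ft³ in storage unit 3; 76 ft³ remain.
Put 11 ft³ in storage unit 3; 65 ft³ remain.
Put 27 ft³ in storage unit 3; 38 ft³ remain.
Put 61 ft³ in storage unit 4; 39 ft³ remain.
Put 13 ft³ in storage unit 3; 25 ft³ remain.
Put 11 ft³ in storage unit 3; 14 ft³ remain.
Put 62 ft³ in storage unit 5; 38 ft³ remain.
Put 14 ft³ in storage unit 3; 0 ft³ remain.
Put 28 ft³ in storage unit 4; 11 ft³ remain.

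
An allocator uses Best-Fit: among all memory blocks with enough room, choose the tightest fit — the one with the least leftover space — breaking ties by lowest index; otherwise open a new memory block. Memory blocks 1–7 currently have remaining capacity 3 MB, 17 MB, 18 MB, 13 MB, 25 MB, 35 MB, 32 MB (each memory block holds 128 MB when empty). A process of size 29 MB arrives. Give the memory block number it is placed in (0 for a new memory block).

7

Memory blocks with room: memory block 6 (35 MB), memory block 7 (32 MB).
Tightest fit is memory block 7 with 32 MB free.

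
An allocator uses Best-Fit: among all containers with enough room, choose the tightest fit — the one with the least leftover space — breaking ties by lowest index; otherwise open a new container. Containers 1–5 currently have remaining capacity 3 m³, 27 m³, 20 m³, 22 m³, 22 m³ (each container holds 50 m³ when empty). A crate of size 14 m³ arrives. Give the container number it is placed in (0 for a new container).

Containers with room: container 2 (27 m³), container 3 (20 m³), container 4 (22 m³), container 5 (22 m³).
Tightest fit is container 3 with 20 m³ free.

3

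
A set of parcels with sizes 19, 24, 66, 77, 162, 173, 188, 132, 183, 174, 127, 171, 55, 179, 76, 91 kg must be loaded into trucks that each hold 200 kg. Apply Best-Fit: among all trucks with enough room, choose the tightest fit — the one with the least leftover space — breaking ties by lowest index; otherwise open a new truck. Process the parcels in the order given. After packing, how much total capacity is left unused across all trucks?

303

truck 1: place 19 kg, 181 kg left
truck 1: place 24 kg, 157 kg left
truck 1: place 66 kg, 91 kg left
truck 1: place 77 kg, 14 kg left
truck 2: place 162 kg, 38 kg left
truck 3: place 173 kg, 27 kg left
truck 4: place 188 kg, 12 kg left
truck 5: place 132 kg, 68 kg left
truck 6: place 183 kg, 17 kg left
truck 7: place 174 kg, 26 kg left
truck 8: place 127 kg, 73 kg left
truck 9: place 171 kg, 29 kg left
truck 5: place 55 kg, 13 kg left
truck 10: place 179 kg, 21 kg left
truck 11: place 76 kg, 124 kg left
truck 11: place 91 kg, 33 kg left
11 trucks × 200 kg = 2200 kg; used 1897 kg; unused 303 kg.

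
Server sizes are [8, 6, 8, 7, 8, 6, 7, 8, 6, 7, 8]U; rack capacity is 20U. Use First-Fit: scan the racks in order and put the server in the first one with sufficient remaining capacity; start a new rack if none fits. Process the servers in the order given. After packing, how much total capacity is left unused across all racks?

21

Put 8U in rack 1; 12U remain.
Put 6U in rack 1; 6U remain.
Put 8U in rack 2; 12U remain.
Put 7U in rack 2; 5U remain.
Put 8U in rack 3; 12U remain.
Put 6U in rack 1; 0U remain.
Put 7U in rack 3; 5U remain.
Put 8U in rack 4; 12U remain.
Put 6U in rack 4; 6U remain.
Put 7U in rack 5; 13U remain.
Put 8U in rack 5; 5U remain.
5 racks × 20U = 100U; used 79U; unused 21U.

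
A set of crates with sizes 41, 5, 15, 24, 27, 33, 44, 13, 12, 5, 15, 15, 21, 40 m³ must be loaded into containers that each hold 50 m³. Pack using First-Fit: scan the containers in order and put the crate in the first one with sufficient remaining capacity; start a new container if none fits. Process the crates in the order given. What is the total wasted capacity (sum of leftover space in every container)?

90

container 1: place 41 m³, 9 m³ left
container 1: place 5 m³, 4 m³ left
container 2: place 15 m³, 35 m³ left
container 2: place 24 m³, 11 m³ left
container 3: place 27 m³, 23 m³ left
container 4: place 33 m³, 17 m³ left
container 5: place 44 m³, 6 m³ left
container 3: place 13 m³, 10 m³ left
container 4: place 12 m³, 5 m³ left
container 2: place 5 m³, 6 m³ left
container 6: place 15 m³, 35 m³ left
container 6: place 15 m³, 20 m³ left
container 7: place 21 m³, 29 m³ left
container 8: place 40 m³, 10 m³ left
8 containers × 50 m³ = 400 m³; used 310 m³; unused 90 m³.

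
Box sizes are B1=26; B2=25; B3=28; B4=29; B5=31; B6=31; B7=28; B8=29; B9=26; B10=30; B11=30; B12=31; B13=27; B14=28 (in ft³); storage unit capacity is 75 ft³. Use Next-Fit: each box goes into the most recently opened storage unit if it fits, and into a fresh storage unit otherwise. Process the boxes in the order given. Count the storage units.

storage unit 1: place B1 (26 ft³), 49 ft³ left
storage unit 1: place B2 (25 ft³), 24 ft³ left
storage unit 2: place B3 (28 ft³), 47 ft³ left
storage unit 2: place B4 (29 ft³), 18 ft³ left
storage unit 3: place B5 (31 ft³), 44 ft³ left
storage unit 3: place B6 (31 ft³), 13 ft³ left
storage unit 4: place B7 (28 ft³), 47 ft³ left
storage unit 4: place B8 (29 ft³), 18 ft³ left
storage unit 5: place B9 (26 ft³), 49 ft³ left
storage unit 5: place B10 (30 ft³), 19 ft³ left
storage unit 6: place B11 (30 ft³), 45 ft³ left
storage unit 6: place B12 (31 ft³), 14 ft³ left
storage unit 7: place B13 (27 ft³), 48 ft³ left
storage unit 7: place B14 (28 ft³), 20 ft³ left
Final storage units: [26,25] [28,29] [31,31] [28,29] [26,30] [30,31] [27,28].

7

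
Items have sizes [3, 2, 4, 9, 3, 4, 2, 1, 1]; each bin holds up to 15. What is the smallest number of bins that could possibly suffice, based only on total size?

2

Total size = 3 + 2 + 4 + 9 + 3 + 4 + 2 + 1 + 1 = 29.
⌈29 / 15⌉ = 2.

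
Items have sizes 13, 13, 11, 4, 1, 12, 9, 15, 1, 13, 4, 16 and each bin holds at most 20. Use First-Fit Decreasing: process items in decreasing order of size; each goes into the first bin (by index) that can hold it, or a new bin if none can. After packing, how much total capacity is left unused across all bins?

28

Sorted descending: 16, 15, 13, 13, 13, 12, 11, 9, 4, 4, 1, 1.
16 → bin 1 (remaining 4)
15 → bin 2 (remaining 5)
13 → bin 3 (remaining 7)
13 → bin 4 (remaining 7)
13 → bin 5 (remaining 7)
12 → bin 6 (remaining 8)
11 → bin 7 (remaining 9)
9 → bin 7 (remaining 0)
4 → bin 1 (remaining 0)
4 → bin 2 (remaining 1)
1 → bin 2 (remaining 0)
1 → bin 3 (remaining 6)
7 bins × 20 = 140; used 112; unused 28.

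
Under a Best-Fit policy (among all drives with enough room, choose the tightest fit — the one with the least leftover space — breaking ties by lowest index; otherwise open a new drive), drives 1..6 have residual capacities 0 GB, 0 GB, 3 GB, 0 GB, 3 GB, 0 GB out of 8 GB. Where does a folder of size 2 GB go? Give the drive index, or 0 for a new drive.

3

Drives with room: drive 3 (3 GB), drive 5 (3 GB).
Tightest fit is drive 3 with 3 GB free.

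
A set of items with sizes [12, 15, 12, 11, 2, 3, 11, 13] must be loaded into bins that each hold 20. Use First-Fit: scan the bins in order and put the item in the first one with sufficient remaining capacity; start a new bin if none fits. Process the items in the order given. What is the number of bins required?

Put 12 in bin 1; 8 remain.
Put 15 in bin 2; 5 remain.
Put 12 in bin 3; 8 remain.
Put 11 in bin 4; 9 remain.
Put 2 in bin 1; 6 remain.
Put 3 in bin 1; 3 remain.
Put 11 in bin 5; 9 remain.
Put 13 in bin 6; 7 remain.
Final bins: [12,2,3] [15] [12] [11] [11] [13].

6 bins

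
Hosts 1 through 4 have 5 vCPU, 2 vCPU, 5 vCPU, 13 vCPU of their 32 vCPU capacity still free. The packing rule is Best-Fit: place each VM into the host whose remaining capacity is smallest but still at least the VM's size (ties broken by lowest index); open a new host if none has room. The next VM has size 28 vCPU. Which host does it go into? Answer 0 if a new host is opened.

No host has ≥ 28 vCPU free, so a new host is opened.

0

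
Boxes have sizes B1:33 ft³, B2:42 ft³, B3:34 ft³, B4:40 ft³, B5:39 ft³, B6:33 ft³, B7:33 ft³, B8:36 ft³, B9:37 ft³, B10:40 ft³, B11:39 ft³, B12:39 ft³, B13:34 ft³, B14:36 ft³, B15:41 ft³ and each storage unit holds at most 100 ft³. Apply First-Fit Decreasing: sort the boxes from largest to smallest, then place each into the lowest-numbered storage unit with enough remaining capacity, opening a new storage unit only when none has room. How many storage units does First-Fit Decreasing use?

Sorted descending: 42, 41, 40, 40, 39, 39, 39, 37, 36, 36, 34, 34, 33, 33, 33.
42 ft³ → storage unit 1 (remaining 58 ft³)
41 ft³ → storage unit 1 (remaining 17 ft³)
40 ft³ → storage unit 2 (remaining 60 ft³)
40 ft³ → storage unit 2 (remaining 20 ft³)
39 ft³ → storage unit 3 (remaining 61 ft³)
39 ft³ → storage unit 3 (remaining 22 ft³)
39 ft³ → storage unit 4 (remaining 61 ft³)
37 ft³ → storage unit 4 (remaining 24 ft³)
36 ft³ → storage unit 5 (remaining 64 ft³)
36 ft³ → storage unit 5 (remaining 28 ft³)
34 ft³ → storage unit 6 (remaining 66 ft³)
34 ft³ → storage unit 6 (remaining 32 ft³)
33 ft³ → storage unit 7 (remaining 67 ft³)
33 ft³ → storage unit 7 (remaining 34 ft³)
33 ft³ → storage unit 7 (remaining 1 ft³)
Final storage units: [42,41] [40,40] [39,39] [39,37] [36,36] [34,34] [33,33,33].

7 storage units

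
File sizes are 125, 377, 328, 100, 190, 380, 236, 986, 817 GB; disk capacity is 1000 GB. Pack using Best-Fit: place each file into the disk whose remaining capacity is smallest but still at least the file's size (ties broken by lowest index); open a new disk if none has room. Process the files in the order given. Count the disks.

4 disks

Put 125 GB in disk 1; 875 GB remain.
Put 377 GB in disk 1; 498 GB remain.
Put 328 GB in disk 1; 170 GB remain.
Put 100 GB in disk 1; 70 GB remain.
Put 190 GB in disk 2; 810 GB remain.
Put 380 GB in disk 2; 430 GB remain.
Put 236 GB in disk 2; 194 GB remain.
Put 986 GB in disk 3; 14 GB remain.
Put 817 GB in disk 4; 183 GB remain.
Final disks: [125,377,328,100] [190,380,236] [986] [817].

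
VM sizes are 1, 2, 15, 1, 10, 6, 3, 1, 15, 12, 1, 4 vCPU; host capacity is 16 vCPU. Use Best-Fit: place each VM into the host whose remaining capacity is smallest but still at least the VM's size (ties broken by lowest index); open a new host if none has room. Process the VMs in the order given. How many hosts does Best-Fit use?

1 vCPU → host 1 (remaining 15 vCPU)
2 vCPU → host 1 (remaining 13 vCPU)
15 vCPU → host 2 (remaining 1 vCPU)
1 vCPU → host 2 (remaining 0 vCPU)
10 vCPU → host 1 (remaining 3 vCPU)
6 vCPU → host 3 (remaining 10 vCPU)
3 vCPU → host 1 (remaining 0 vCPU)
1 vCPU → host 3 (remaining 9 vCPU)
15 vCPU → host 4 (remaining 1 vCPU)
12 vCPU → host 5 (remaining 4 vCPU)
1 vCPU → host 4 (remaining 0 vCPU)
4 vCPU → host 5 (remaining 0 vCPU)
Final hosts: [1,2,10,3] [15,1] [6,1] [15,1] [12,4].

5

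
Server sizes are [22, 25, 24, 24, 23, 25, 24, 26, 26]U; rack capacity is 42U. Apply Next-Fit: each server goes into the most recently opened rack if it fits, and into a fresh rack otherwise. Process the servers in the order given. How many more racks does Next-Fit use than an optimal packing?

Next-Fit: [22] [25] [24] [24] [23] [25] [24] [26] [26] → 9 racks.
9 servers exceed 21U (half the capacity), and no two of those can share a rack, so at least 9 racks are needed.
So 9 is already optimal.

0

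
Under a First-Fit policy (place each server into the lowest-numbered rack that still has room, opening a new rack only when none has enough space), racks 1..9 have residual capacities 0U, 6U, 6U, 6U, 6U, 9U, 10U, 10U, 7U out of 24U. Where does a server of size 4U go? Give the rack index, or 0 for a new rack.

Racks with room: rack 2 (6U), rack 3 (6U), rack 4 (6U), rack 5 (6U), rack 6 (9U), rack 7 (10U), rack 8 (10U), rack 9 (7U).
The first with room is rack 2.

2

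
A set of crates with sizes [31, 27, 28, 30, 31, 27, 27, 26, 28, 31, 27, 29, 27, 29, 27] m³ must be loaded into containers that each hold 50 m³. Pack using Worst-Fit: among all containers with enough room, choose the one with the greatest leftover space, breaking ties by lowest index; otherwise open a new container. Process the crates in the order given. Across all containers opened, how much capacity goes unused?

325

Put 31 m³ in container 1; 19 m³ remain.
Put 27 m³ in container 2; 23 m³ remain.
Put 28 m³ in container 3; 22 m³ remain.
Put 30 m³ in container 4; 20 m³ remain.
Put 31 m³ in container 5; 19 m³ remain.
Put 27 m³ in container 6; 23 m³ remain.
Put 27 m³ in container 7; 23 m³ remain.
Put 26 m³ in container 8; 24 m³ remain.
Put 28 m³ in container 9; 22 m³ remain.
Put 31 m³ in container 10; 19 m³ remain.
Put 27 m³ in container 11; 23 m³ remain.
Put 29 m³ in container 12; 21 m³ remain.
Put 27 m³ in container 13; 23 m³ remain.
Put 29 m³ in container 14; 21 m³ remain.
Put 27 m³ in container 15; 23 m³ remain.
15 containers × 50 m³ = 750 m³; used 425 m³; unused 325 m³.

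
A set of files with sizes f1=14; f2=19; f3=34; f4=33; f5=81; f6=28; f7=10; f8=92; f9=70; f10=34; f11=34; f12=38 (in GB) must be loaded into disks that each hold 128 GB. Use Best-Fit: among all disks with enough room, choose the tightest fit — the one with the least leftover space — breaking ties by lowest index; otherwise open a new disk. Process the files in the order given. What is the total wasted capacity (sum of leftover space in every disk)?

25

disk 1: place f1 (14 GB), 114 GB left
disk 1: place f2 (19 GB), 95 GB left
disk 1: place f3 (34 GB), 61 GB left
disk 1: place f4 (33 GB), 28 GB left
disk 2: place f5 (81 GB), 47 GB left
disk 1: place f6 (28 GB), 0 GB left
disk 2: place f7 (10 GB), 37 GB left
disk 3: place f8 (92 GB), 36 GB left
disk 4: place f9 (70 GB), 58 GB left
disk 3: place f10 (34 GB), 2 GB left
disk 2: place f11 (34 GB), 3 GB left
disk 4: place f12 (38 GB), 20 GB left
4 disks × 128 GB = 512 GB; used 487 GB; unused 25 GB.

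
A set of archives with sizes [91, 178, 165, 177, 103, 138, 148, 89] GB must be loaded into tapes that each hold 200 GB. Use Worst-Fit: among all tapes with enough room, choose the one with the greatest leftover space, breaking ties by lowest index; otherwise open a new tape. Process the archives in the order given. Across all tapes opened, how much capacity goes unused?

91 GB → tape 1 (remaining 109 GB)
178 GB → tape 2 (remaining 22 GB)
165 GB → tape 3 (remaining 35 GB)
177 GB → tape 4 (remaining 23 GB)
103 GB → tape 1 (remaining 6 GB)
138 GB → tape 5 (remaining 62 GB)
148 GB → tape 6 (remaining 52 GB)
89 GB → tape 7 (remaining 111 GB)
7 tapes × 200 GB = 1400 GB; used 1089 GB; unused 311 GB.

311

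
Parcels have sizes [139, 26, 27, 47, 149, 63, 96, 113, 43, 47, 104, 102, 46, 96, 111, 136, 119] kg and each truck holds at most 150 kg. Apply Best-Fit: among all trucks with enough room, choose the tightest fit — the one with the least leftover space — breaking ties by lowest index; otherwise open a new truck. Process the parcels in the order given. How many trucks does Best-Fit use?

12

truck 1: place 139 kg, 11 kg left
truck 2: place 26 kg, 124 kg left
truck 2: place 27 kg, 97 kg left
truck 2: place 47 kg, 50 kg left
truck 3: place 149 kg, 1 kg left
truck 4: place 63 kg, 87 kg left
truck 5: place 96 kg, 54 kg left
truck 6: place 113 kg, 37 kg left
truck 2: place 43 kg, 7 kg left
truck 5: place 47 kg, 7 kg left
truck 7: place 104 kg, 46 kg left
truck 8: place 102 kg, 48 kg left
truck 7: place 46 kg, 0 kg left
truck 9: place 96 kg, 54 kg left
truck 10: place 111 kg, 39 kg left
truck 11: place 136 kg, 14 kg left
truck 12: place 119 kg, 31 kg left
Final trucks: [139] [26,27,47,43] [149] [63] [96,47] [113] [104,46] [102] [96] [111] [136] [119].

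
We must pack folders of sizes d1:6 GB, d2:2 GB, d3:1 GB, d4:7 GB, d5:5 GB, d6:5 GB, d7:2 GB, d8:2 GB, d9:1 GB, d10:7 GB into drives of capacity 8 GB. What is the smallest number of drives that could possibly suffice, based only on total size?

5

Total size = 6 + 2 + 1 + 7 + 5 + 5 + 2 + 2 + 1 + 7 = 38 GB.
⌈38 / 8⌉ = 5.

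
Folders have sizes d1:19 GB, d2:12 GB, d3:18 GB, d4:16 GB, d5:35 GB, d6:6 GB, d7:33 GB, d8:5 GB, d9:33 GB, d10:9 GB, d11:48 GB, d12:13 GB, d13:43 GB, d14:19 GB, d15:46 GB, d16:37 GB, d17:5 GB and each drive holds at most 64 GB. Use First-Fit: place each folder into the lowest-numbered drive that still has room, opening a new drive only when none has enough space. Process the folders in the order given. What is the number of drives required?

d1 (19 GB) → drive 1 (remaining 45 GB)
d2 (12 GB) → drive 1 (remaining 33 GB)
d3 (18 GB) → drive 1 (remaining 15 GB)
d4 (16 GB) → drive 2 (remaining 48 GB)
d5 (35 GB) → drive 2 (remaining 13 GB)
d6 (6 GB) → drive 1 (remaining 9 GB)
d7 (33 GB) → drive 3 (remaining 31 GB)
d8 (5 GB) → drive 1 (remaining 4 GB)
d9 (33 GB) → drive 4 (remaining 31 GB)
d10 (9 GB) → drive 2 (remaining 4 GB)
d11 (48 GB) → drive 5 (remaining 16 GB)
d12 (13 GB) → drive 3 (remaining 18 GB)
d13 (43 GB) → drive 6 (remaining 21 GB)
d14 (19 GB) → drive 4 (remaining 12 GB)
d15 (46 GB) → drive 7 (remaining 18 GB)
d16 (37 GB) → drive 8 (remaining 27 GB)
d17 (5 GB) → drive 3 (remaining 13 GB)

8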